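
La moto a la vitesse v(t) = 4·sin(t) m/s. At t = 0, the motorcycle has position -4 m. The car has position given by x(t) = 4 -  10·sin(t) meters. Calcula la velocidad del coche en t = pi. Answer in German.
Wir müssen unsere Gleichung für die Position x(t) = 4 - 10·sin(t) 1-mal ableiten. Mit d/dt von x(t) finden wir v(t) = -10·cos(t). Wir haben die Geschwindigkeit v(t) = -10·cos(t). Durch Einsetzen von t = pi: v(pi) = 10.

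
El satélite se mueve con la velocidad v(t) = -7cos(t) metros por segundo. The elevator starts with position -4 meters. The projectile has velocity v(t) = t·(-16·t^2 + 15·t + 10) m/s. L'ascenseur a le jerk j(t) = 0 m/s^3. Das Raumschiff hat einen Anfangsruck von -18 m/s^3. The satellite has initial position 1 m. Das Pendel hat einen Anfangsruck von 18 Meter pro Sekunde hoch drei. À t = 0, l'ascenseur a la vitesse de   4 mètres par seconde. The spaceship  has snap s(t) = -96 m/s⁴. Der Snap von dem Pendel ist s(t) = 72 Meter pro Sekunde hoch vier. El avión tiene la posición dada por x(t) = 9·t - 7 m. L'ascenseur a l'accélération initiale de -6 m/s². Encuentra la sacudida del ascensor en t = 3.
De la ecuación de la sacudida j(t) = 0, sustituimos t = 3 para obtener j = 0.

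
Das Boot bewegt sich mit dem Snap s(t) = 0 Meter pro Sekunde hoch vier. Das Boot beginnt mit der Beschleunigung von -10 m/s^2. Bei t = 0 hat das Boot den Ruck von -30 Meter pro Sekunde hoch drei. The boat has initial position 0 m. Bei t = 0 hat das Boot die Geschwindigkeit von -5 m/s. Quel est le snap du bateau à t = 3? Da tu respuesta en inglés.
We have snap s(t) = 0. Substituting t = 3: s(3) = 0.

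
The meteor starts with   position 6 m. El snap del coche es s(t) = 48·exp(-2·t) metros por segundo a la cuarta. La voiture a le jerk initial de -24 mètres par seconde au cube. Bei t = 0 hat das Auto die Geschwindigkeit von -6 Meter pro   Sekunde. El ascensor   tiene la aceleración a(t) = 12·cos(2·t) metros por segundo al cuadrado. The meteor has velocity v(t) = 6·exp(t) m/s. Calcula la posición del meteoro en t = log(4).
Partiendo de la velocidad v(t) = 6·exp(t), tomamos 1 antiderivada. La antiderivada de la velocidad, con x(0) = 6, da la posición: x(t) = 6·exp(t). De la ecuación de la posición x(t) = 6·exp(t), sustituimos t = log(4) para obtener x = 24.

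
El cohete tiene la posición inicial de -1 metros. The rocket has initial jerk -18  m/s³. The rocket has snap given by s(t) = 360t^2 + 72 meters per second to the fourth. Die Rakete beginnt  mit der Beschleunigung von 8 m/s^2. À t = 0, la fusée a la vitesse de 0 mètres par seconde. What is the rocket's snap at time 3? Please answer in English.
We have snap s(t) = 360·t^2 + 72. Substituting t = 3: s(3) = 3312.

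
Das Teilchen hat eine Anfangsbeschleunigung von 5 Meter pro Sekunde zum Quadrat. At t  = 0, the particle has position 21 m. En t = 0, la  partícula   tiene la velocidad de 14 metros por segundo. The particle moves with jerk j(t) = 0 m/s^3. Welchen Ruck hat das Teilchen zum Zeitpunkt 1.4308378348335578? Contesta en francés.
De l'équation du jerk j(t) = 0, nous substituons t = 1.4308378348335578 pour obtenir j = 0.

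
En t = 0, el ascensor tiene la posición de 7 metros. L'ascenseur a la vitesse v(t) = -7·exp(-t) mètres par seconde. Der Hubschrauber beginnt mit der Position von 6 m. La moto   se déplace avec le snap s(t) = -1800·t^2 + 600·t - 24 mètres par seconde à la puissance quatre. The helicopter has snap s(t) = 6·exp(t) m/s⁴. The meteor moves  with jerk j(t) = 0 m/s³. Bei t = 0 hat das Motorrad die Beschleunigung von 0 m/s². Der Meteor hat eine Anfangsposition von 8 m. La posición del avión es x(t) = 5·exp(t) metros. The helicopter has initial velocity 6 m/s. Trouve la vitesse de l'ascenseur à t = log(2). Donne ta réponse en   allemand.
Mit v(t) = -7·exp(-t) und Einsetzen von t = log(2), finden wir v = -7/2.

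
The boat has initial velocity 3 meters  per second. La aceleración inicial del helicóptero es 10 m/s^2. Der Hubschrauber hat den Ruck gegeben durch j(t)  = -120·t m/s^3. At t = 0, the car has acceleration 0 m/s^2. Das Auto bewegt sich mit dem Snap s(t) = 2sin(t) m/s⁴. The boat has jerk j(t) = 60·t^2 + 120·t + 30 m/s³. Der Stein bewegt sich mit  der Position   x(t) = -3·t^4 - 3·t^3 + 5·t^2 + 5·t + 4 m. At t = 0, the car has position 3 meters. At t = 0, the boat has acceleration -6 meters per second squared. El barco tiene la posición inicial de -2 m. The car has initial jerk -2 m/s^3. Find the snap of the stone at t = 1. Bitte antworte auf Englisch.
We must differentiate our position equation x(t) = -3·t^4 - 3·t^3 + 5·t^2 + 5·t + 4 4 times. Taking d/dt of x(t), we find v(t) = -12·t^3 - 9·t^2 + 10·t + 5. Taking d/dt of v(t), we find a(t) = -36·t^2 - 18·t + 10. Differentiating acceleration, we get jerk: j(t) = -72·t - 18. Differentiating jerk, we get snap: s(t) = -72. From the given snap equation s(t) = -72, we substitute t = 1 to get s = -72.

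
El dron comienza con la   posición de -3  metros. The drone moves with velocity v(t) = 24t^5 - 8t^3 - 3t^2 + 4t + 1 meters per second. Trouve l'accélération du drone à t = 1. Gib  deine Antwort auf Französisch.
Pour résoudre ceci, nous devons prendre 1 dérivée de notre équation de la vitesse v(t) = 24·t^5 - 8·t^3 - 3·t^2 + 4·t + 1. En prenant d/dt de v(t), nous trouvons a(t) = 120·t^4 - 24·t^2 - 6·t + 4. En utilisant a(t) = 120·t^4 - 24·t^2 - 6·t + 4 et en substituant t = 1, nous trouvons a = 94.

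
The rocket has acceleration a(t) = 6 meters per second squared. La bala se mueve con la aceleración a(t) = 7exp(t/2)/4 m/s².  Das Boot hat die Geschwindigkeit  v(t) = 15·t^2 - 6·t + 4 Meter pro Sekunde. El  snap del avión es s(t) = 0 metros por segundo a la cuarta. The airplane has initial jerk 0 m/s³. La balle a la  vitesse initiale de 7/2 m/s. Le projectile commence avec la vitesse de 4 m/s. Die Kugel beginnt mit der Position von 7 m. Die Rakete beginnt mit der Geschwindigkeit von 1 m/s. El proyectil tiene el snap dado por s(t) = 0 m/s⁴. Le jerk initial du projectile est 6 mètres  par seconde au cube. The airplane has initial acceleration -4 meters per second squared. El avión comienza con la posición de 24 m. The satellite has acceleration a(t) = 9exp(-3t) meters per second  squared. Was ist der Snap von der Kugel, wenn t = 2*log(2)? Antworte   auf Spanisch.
Para resolver esto, necesitamos tomar 2 derivadas de nuestra ecuación de la aceleración a(t) = 7·exp(t/2)/4. Tomando d/dt de a(t), encontramos j(t) = 7·exp(t/2)/8. Derivando la sacudida, obtenemos el snap: s(t) = 7·exp(t/2)/16. Tenemos el snap s(t) = 7·exp(t/2)/16. Sustituyendo t = 2*log(2): s(2*log(2)) = 7/8.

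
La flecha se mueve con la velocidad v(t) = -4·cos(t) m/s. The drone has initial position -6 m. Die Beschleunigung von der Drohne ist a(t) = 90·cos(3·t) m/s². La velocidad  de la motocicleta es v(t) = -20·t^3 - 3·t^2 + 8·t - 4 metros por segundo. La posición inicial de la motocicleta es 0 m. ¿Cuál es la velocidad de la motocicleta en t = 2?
Tenemos la velocidad v(t) = -20·t^3 - 3·t^2 + 8·t - 4. Sustituyendo t = 2: v(2) = -160.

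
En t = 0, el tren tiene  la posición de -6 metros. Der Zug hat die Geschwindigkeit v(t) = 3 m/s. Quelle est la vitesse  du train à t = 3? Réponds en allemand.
Mit v(t) = 3 und Einsetzen von t = 3, finden wir v = 3.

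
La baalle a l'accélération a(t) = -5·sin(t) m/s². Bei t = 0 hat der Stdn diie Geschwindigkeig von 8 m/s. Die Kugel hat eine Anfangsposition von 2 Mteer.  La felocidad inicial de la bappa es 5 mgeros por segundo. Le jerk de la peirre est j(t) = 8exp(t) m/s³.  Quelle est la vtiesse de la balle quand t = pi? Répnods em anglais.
To solve this, we need to take 1 antiderivative of our acceleration equation a(t) = -5·sin(t). Finding the antiderivative of a(t) and using v(0) = 5: v(t) = 5·cos(t). We have velocity v(t) = 5·cos(t). Substituting t = pi: v(pi) = -5.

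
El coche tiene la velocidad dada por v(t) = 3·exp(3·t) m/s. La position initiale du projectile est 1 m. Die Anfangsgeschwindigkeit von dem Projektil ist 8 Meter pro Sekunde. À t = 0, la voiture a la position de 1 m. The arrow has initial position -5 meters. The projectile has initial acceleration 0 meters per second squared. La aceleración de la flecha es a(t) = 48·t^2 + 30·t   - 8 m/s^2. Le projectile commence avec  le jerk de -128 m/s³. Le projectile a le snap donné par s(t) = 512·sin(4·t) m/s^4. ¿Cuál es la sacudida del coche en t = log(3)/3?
Para resolver esto, necesitamos tomar 2 derivadas de nuestra ecuación de la velocidad v(t) = 3·exp(3·t). Derivando la velocidad, obtenemos la aceleración: a(t) = 9·exp(3·t). La derivada de la aceleración da la sacudida: j(t) = 27·exp(3·t). Tenemos la sacudida j(t) = 27·exp(3·t). Sustituyendo t = log(3)/3: j(log(3)/3) = 81.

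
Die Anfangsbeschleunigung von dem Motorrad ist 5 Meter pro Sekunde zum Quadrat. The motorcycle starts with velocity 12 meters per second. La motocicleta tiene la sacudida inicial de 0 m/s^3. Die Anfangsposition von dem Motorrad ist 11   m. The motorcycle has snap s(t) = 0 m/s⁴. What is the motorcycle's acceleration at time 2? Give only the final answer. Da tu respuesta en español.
La respuesta es 5.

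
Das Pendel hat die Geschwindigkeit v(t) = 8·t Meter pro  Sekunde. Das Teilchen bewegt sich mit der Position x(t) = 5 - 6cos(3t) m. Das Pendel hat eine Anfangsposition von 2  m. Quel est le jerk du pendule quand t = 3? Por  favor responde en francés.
En partant de la vitesse v(t) = 8·t, nous prenons 2 dérivées. En dérivant la vitesse, nous obtenons l'accélération: a(t) = 8. En prenant d/dt de a(t), nous trouvons j(t) = 0. De l'équation du jerk j(t) = 0, nous substituons t = 3 pour obtenir j = 0.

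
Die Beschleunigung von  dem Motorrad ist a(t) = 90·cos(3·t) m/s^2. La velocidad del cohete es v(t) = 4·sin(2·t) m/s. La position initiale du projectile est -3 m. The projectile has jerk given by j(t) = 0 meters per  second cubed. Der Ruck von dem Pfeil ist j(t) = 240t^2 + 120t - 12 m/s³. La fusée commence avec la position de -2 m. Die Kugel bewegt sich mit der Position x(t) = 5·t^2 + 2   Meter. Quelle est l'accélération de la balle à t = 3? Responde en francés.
En partant de la position x(t) = 5·t^2 + 2, nous prenons 2 dérivées. La dérivée de la position donne la vitesse: v(t) = 10·t. En dérivant la vitesse, nous obtenons l'accélération: a(t) = 10. En utilisant a(t) = 10 et en substituant t = 3, nous trouvons a = 10.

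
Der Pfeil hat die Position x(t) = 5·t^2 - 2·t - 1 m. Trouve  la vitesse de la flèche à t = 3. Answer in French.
Pour résoudre ceci, nous devons prendre 1 dérivée de notre équation de la position x(t) = 5·t^2 - 2·t - 1. En prenant d/dt de x(t), nous trouvons v(t) = 10·t - 2. En utilisant v(t) = 10·t - 2 et en substituant t = 3, nous trouvons v = 28.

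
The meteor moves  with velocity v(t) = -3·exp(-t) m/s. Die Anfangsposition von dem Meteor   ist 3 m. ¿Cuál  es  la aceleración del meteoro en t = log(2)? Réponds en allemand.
Um dies zu lösen, müssen wir 1 Ableitung unserer Gleichung für die Geschwindigkeit v(t) = -3·exp(-t) nehmen. Mit d/dt von v(t) finden wir a(t) = 3·exp(-t). Aus der Gleichung für die Beschleunigung a(t) = 3·exp(-t), setzen wir t = log(2) ein und erhalten a = 3/2.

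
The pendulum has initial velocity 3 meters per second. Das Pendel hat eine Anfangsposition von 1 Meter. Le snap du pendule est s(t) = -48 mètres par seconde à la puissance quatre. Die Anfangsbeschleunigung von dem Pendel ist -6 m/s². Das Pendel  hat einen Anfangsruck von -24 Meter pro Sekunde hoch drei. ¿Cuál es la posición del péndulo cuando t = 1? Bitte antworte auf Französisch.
Nous devons trouver la primitive de notre équation du snap s(t) = -48 4 fois. En intégrant le snap et en utilisant la condition initiale j(0) = -24, nous obtenons j(t) = -48·t - 24. La primitive du jerk, avec a(0) = -6, donne l'accélération: a(t) = -24·t^2 - 24·t - 6. La primitive de l'accélération est la vitesse. En utilisant v(0) = 3, nous obtenons v(t) = -8·t^3 - 12·t^2 - 6·t + 3. En intégrant la vitesse et en utilisant la condition initiale x(0) = 1, nous obtenons x(t) = -2·t^4 - 4·t^3 - 3·t^2 + 3·t + 1. De l'équation de la position x(t) = -2·t^4 - 4·t^3 - 3·t^2 + 3·t + 1, nous substituons t = 1 pour obtenir x = -5.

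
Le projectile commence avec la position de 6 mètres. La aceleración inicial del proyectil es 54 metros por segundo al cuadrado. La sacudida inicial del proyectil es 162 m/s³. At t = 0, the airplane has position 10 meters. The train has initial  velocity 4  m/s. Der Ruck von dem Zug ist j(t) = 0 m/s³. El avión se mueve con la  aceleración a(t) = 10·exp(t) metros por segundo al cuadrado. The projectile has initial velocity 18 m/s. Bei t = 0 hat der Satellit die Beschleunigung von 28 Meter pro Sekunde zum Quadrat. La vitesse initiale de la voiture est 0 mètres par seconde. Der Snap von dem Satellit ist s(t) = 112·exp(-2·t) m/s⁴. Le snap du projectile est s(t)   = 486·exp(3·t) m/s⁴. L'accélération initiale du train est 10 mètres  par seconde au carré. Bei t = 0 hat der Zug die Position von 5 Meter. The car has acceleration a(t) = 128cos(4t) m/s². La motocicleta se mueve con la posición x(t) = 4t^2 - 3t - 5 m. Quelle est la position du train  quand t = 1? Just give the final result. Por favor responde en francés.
À t = 1, x = 14.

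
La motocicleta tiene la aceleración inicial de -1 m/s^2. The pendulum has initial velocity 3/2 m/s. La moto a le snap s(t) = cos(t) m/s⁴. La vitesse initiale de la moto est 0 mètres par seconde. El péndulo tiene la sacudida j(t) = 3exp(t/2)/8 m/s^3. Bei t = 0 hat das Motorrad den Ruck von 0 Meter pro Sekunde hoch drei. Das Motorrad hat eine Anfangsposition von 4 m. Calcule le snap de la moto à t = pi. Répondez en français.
De l'équation du snap s(t) = cos(t), nous substituons t = pi pour obtenir s = -1.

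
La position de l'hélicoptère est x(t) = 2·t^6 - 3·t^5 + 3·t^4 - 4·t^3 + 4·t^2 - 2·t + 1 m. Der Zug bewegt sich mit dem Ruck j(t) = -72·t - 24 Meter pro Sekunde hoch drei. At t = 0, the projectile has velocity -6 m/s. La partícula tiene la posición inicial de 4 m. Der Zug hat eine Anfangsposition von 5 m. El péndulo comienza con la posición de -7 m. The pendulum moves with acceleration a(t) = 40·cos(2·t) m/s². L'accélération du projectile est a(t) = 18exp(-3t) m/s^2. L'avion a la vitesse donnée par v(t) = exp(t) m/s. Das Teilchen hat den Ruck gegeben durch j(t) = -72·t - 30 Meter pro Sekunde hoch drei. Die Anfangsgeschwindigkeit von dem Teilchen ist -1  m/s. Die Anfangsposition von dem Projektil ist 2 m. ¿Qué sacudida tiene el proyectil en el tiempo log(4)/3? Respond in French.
En partant de l'accélération a(t) = 18·exp(-3·t), nous prenons 1 dérivée. La dérivée de l'accélération donne le jerk: j(t) = -54·exp(-3·t). Nous avons le jerk j(t) = -54·exp(-3·t). En substituant t = log(4)/3: j(log(4)/3) = -27/2.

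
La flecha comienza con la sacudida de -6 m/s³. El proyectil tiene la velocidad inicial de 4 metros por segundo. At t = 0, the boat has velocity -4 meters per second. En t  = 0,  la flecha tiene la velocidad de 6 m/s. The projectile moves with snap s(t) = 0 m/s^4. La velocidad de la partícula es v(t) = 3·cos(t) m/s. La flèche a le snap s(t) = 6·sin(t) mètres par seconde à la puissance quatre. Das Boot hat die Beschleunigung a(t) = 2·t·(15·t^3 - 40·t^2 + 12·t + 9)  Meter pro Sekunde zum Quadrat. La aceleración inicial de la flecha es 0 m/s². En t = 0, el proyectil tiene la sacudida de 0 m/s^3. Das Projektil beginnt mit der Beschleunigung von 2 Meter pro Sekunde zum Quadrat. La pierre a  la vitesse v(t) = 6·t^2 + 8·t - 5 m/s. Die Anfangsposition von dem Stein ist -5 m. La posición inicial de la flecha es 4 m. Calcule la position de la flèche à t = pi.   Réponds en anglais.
To solve this, we need to take 4 integrals of our snap equation s(t) = 6·sin(t). Taking ∫s(t)dt and applying j(0) = -6, we find j(t) = -6·cos(t). The integral of jerk, with a(0) = 0, gives acceleration: a(t) = -6·sin(t). The antiderivative of acceleration, with v(0) = 6, gives velocity: v(t) = 6·cos(t). The integral of velocity is position. Using x(0) = 4, we get x(t) = 6·sin(t) + 4. We have position x(t) = 6·sin(t) + 4. Substituting t = pi: x(pi) = 4.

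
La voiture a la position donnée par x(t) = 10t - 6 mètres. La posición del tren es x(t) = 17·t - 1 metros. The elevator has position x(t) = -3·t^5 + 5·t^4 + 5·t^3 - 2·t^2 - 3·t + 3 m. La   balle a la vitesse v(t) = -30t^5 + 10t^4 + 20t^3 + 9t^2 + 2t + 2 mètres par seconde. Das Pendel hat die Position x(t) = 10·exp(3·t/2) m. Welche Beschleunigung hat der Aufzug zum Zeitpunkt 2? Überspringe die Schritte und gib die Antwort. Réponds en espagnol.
a(2) = -184.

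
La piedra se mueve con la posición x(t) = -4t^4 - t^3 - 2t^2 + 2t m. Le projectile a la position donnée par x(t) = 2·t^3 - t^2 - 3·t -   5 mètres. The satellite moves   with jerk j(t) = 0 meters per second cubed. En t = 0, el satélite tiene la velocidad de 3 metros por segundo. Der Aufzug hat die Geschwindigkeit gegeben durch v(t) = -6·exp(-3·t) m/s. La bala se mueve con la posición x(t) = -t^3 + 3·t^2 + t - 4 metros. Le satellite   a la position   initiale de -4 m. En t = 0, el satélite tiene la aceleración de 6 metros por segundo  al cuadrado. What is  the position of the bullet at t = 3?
From the given position equation x(t) = -t^3 + 3·t^2 + t - 4, we substitute t = 3 to get x = -1.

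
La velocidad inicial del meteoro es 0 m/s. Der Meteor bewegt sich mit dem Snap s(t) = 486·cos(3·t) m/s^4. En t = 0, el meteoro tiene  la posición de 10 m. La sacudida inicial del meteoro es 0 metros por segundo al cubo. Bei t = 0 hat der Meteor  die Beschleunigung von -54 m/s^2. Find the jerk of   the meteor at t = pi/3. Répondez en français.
Nous devons intégrer notre équation du snap s(t) = 486·cos(3·t) 1 fois. En intégrant le snap et en utilisant la condition initiale j(0) = 0, nous obtenons j(t) = 162·sin(3·t). De l'équation du jerk j(t) = 162·sin(3·t), nous substituons t = pi/3 pour obtenir j = 0.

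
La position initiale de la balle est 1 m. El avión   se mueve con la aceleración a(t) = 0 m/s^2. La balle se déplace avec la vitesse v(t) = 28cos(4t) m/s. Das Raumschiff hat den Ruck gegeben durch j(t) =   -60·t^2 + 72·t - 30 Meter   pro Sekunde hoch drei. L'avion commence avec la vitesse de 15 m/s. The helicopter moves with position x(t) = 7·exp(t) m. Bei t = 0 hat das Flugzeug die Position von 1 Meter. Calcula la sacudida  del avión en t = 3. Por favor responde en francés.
Nous devons dériver notre équation de l'accélération a(t) = 0 1 fois. En dérivant l'accélération, nous obtenons le jerk: j(t) = 0. De l'équation du jerk j(t) = 0, nous substituons t = 3 pour obtenir j = 0.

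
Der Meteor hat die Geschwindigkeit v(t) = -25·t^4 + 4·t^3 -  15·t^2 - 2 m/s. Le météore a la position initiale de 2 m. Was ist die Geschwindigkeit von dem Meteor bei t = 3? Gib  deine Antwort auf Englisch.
From the given velocity equation v(t) = -25·t^4 + 4·t^3 - 15·t^2 - 2, we substitute t = 3 to get v = -2054.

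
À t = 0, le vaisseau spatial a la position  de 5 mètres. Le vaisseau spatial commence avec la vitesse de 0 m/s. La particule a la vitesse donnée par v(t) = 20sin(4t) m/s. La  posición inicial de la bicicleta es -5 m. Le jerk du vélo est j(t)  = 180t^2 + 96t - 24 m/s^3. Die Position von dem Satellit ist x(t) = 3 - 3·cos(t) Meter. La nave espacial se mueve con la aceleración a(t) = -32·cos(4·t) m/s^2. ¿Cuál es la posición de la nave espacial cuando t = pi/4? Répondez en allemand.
Um dies zu lösen, müssen wir 2 Integrale unserer Gleichung für die Beschleunigung a(t) = -32·cos(4·t) finden. Die Stammfunktion von der Beschleunigung, mit v(0) = 0, ergibt die Geschwindigkeit: v(t) = -8·sin(4·t). Die Stammfunktion von der Geschwindigkeit, mit x(0) = 5, ergibt die Position: x(t) = 2·cos(4·t) + 3. Aus der Gleichung für die Position x(t) = 2·cos(4·t) + 3, setzen wir t = pi/4 ein und erhalten x = 1.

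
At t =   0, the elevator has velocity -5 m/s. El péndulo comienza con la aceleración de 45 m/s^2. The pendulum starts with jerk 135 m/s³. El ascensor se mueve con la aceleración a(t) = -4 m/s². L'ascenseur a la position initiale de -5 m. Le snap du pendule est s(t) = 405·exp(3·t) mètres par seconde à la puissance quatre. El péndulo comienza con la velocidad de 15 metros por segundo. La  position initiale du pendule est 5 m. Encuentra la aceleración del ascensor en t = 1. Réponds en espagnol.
Usando a(t) = -4 y sustituyendo t = 1, encontramos a = -4.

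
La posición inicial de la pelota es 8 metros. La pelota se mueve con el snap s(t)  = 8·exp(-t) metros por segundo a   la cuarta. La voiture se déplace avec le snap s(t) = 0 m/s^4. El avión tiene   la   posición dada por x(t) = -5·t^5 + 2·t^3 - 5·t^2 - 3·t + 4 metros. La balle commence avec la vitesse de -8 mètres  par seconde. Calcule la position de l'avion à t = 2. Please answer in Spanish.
Tenemos la posición x(t) = -5·t^5 + 2·t^3 - 5·t^2 - 3·t + 4. Sustituyendo t = 2: x(2) = -166.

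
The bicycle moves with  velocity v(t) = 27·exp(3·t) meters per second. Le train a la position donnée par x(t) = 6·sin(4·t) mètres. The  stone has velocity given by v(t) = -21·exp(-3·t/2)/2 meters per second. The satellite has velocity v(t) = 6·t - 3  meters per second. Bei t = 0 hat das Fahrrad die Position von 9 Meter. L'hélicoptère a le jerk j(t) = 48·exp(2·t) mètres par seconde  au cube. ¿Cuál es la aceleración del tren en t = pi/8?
Para resolver esto, necesitamos tomar 2 derivadas de nuestra ecuación de la posición x(t) = 6·sin(4·t). La derivada de la posición da la velocidad: v(t) = 24·cos(4·t). La derivada de la velocidad da la aceleración: a(t) = -96·sin(4·t). Tenemos la aceleración a(t) = -96·sin(4·t). Sustituyendo t = pi/8: a(pi/8) = -96.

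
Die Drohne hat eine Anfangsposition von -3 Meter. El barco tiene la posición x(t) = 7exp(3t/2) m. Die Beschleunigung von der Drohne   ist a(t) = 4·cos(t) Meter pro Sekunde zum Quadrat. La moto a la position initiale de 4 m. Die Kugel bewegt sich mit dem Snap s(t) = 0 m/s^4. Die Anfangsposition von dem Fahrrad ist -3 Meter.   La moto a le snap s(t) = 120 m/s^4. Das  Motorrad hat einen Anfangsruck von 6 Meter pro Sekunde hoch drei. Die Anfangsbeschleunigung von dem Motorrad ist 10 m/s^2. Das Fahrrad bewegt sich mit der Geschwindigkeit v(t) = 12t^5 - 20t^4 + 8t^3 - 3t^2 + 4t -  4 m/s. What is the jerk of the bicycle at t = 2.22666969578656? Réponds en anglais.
We must differentiate our velocity equation v(t) = 12·t^5 - 20·t^4 + 8·t^3 - 3·t^2 + 4·t - 4 2 times. Taking d/dt of v(t), we find a(t) = 60·t^4 - 80·t^3 + 24·t^2 - 6·t + 4. The derivative of acceleration gives jerk: j(t) = 240·t^3 - 240·t^2 + 48·t - 6. From the given jerk equation j(t) = 240·t^3 - 240·t^2 + 48·t - 6, we substitute t = 2.22666969578656 to get j = 1560.53600565933.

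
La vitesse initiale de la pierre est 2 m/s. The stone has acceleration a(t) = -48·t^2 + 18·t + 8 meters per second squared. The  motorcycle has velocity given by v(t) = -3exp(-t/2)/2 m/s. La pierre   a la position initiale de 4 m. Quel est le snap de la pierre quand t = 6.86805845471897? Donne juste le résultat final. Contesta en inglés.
The answer is -96.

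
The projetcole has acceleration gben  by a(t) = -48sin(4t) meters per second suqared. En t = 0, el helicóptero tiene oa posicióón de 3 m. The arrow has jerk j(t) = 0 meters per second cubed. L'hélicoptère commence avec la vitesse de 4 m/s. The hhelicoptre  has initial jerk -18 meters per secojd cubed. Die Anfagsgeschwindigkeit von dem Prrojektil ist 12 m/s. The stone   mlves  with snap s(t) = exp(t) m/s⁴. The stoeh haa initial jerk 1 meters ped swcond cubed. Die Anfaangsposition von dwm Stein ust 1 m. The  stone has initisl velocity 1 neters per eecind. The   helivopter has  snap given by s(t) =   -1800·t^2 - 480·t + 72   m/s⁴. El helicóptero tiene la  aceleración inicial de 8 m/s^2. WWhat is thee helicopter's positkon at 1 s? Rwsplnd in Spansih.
Debemos encontrar la integral de nuestra ecuación del snap s(t) = -1800·t^2 - 480·t + 72 4 veces. La antiderivada del snap, con j(0) = -18, da la sacudida: j(t) = -600·t^3 - 240·t^2 + 72·t - 18. Tomando ∫j(t)dt y aplicando a(0) = 8, encontramos a(t) = -150·t^4 - 80·t^3 + 36·t^2 - 18·t + 8. La integral de la aceleración, con v(0) = 4, da la velocidad: v(t) = -30·t^5 - 20·t^4 + 12·t^3 - 9·t^2 + 8·t + 4. La integral de la velocidad, con x(0) = 3, da la posición: x(t) = -5·t^6 - 4·t^5 + 3·t^4 - 3·t^3 + 4·t^2 + 4·t + 3. De la ecuación de la posición x(t) = -5·t^6 - 4·t^5 + 3·t^4 - 3·t^3 + 4·t^2 + 4·t + 3, sustituimos t = 1 para obtener x = 2.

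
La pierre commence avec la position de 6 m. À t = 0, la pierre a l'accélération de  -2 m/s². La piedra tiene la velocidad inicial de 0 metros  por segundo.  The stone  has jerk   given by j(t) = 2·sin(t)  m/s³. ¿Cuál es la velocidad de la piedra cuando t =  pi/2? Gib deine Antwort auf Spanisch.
Necesitamos integrar nuestra ecuación de la sacudida j(t) = 2·sin(t) 2 veces. Integrando la sacudida y usando la condición inicial a(0) = -2, obtenemos a(t) = -2·cos(t). La integral de la aceleración es la velocidad. Usando v(0) = 0, obtenemos v(t) = -2·sin(t). Usando v(t) = -2·sin(t) y sustituyendo t = pi/2, encontramos v = -2.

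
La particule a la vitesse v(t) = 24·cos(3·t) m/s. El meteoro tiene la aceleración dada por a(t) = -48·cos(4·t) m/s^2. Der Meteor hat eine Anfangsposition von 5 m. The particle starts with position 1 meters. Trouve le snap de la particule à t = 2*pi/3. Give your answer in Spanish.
Para resolver esto, necesitamos tomar 3 derivadas de nuestra ecuación de la velocidad v(t) = 24·cos(3·t). Tomando d/dt de v(t), encontramos a(t) = -72·sin(3·t). La derivada de la aceleración da la sacudida: j(t) = -216·cos(3·t). Derivando la sacudida, obtenemos el snap: s(t) = 648·sin(3·t). De la ecuación del snap s(t) = 648·sin(3·t), sustituimos t = 2*pi/3 para obtener s = 0.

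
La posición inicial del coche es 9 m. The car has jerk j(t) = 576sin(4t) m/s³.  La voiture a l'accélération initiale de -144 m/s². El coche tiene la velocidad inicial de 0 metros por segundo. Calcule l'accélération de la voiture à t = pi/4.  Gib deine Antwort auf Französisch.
Nous devons trouver l'intégrale de notre équation du jerk j(t) = 576·sin(4·t) 1 fois. En intégrant le jerk et en utilisant la condition initiale a(0) = -144, nous obtenons a(t) = -144·cos(4·t). En utilisant a(t) = -144·cos(4·t) et en substituant t = pi/4, nous trouvons a = 144.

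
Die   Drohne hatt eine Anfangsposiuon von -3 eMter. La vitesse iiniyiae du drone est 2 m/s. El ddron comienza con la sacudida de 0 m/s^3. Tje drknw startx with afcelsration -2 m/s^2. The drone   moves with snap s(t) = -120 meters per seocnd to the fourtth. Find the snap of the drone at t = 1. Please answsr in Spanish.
Usando s(t) = -120 y sustituyendo t = 1, encontramos s = -120.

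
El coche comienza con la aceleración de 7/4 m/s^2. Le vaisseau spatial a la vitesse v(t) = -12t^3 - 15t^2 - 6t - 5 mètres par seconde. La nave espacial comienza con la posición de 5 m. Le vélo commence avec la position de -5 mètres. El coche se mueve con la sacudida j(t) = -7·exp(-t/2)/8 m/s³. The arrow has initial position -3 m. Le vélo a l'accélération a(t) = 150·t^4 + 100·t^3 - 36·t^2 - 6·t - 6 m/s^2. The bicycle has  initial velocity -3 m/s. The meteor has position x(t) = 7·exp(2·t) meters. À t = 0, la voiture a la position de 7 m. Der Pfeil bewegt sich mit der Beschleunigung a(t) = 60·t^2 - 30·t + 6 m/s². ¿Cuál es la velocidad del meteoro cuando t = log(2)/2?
Partiendo de la posición x(t) = 7·exp(2·t), tomamos 1 derivada. Derivando la posición, obtenemos la velocidad: v(t) = 14·exp(2·t). Usando v(t) = 14·exp(2·t) y sustituyendo t = log(2)/2, encontramos v = 28.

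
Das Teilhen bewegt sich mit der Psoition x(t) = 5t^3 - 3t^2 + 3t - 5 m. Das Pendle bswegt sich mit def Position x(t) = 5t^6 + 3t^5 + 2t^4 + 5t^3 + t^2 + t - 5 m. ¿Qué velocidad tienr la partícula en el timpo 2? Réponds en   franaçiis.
En partant de la position x(t) = 5·t^3 - 3·t^2 + 3·t - 5, nous prenons 1 dérivée. En prenant d/dt de x(t), nous trouvons v(t) = 15·t^2 - 6·t + 3. Nous avons la vitesse v(t) = 15·t^2 - 6·t + 3. En substituant t = 2: v(2) = 51.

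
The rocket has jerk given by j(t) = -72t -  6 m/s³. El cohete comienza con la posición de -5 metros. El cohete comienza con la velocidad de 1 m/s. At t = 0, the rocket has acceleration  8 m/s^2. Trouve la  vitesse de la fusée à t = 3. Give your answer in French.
Nous devons trouver la primitive de notre équation du jerk j(t) = -72·t - 6 2 fois. La primitive du jerk est l'accélération. En utilisant a(0) = 8, nous obtenons a(t) = -36·t^2 - 6·t + 8. L'intégrale de l'accélération est la vitesse. En utilisant v(0) = 1, nous obtenons v(t) = -12·t^3 - 3·t^2 + 8·t + 1. En utilisant v(t) = -12·t^3 - 3·t^2 + 8·t + 1 et en substituant t = 3, nous trouvons v = -326.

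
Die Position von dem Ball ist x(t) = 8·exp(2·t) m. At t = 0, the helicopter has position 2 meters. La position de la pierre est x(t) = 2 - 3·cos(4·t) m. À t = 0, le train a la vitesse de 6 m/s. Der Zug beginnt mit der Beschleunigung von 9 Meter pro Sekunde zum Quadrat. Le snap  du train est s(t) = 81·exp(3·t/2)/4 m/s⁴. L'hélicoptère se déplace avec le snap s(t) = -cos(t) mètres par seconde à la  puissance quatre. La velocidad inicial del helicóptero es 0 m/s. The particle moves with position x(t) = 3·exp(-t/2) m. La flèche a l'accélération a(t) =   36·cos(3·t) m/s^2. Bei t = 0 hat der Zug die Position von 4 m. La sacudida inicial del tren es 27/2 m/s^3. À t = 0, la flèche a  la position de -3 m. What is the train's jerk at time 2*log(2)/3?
Starting from snap s(t) = 81·exp(3·t/2)/4, we take 1 integral. The integral of snap is jerk. Using j(0) = 27/2, we get j(t) = 27·exp(3·t/2)/2. From the given jerk equation j(t) = 27·exp(3·t/2)/2, we substitute t = 2*log(2)/3 to get j = 27.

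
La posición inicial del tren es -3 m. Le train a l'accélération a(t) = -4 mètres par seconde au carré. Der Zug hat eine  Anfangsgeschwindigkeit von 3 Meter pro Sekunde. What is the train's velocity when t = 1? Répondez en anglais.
We must find the integral of our acceleration equation a(t) = -4 1 time. The integral of acceleration is velocity. Using v(0) = 3, we get v(t) = 3 - 4·t. Using v(t) = 3 - 4·t and substituting t = 1, we find v = -1.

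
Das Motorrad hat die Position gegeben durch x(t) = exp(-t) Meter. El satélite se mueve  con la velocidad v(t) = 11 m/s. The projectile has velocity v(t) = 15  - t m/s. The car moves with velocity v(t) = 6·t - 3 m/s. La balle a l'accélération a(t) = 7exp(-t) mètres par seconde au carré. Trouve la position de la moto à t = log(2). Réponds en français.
De l'équation de la position x(t) = exp(-t), nous substituons t = log(2) pour obtenir x = 1/2.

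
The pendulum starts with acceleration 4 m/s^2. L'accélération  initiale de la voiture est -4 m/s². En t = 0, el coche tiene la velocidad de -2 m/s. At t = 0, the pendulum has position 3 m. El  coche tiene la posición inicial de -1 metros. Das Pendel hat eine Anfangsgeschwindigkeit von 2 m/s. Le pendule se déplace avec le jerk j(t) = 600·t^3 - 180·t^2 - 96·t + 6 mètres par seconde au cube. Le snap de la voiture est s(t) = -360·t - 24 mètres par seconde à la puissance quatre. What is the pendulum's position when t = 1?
We need to integrate our jerk equation j(t) = 600·t^3 - 180·t^2 - 96·t + 6 3 times. Finding the antiderivative of j(t) and using a(0) = 4: a(t) = 150·t^4 - 60·t^3 - 48·t^2 + 6·t + 4. Taking ∫a(t)dt and applying v(0) = 2, we find v(t) = 30·t^5 - 15·t^4 - 16·t^3 + 3·t^2 + 4·t + 2. Taking ∫v(t)dt and applying x(0) = 3, we find x(t) = 5·t^6 - 3·t^5 - 4·t^4 + t^3 + 2·t^2 + 2·t + 3. Using x(t) = 5·t^6 - 3·t^5 - 4·t^4 + t^3 + 2·t^2 + 2·t + 3 and substituting t = 1, we find x = 6.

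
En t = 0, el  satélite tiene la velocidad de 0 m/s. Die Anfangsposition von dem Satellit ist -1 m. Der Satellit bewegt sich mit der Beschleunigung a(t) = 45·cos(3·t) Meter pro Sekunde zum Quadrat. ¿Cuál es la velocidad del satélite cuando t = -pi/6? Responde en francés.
Nous devons intégrer notre équation de l'accélération a(t) = 45·cos(3·t) 1 fois. En intégrant l'accélération et en utilisant la condition initiale v(0) = 0, nous obtenons v(t) = 15·sin(3·t). En utilisant v(t) = 15·sin(3·t) et en substituant t = -pi/6, nous trouvons v = -15.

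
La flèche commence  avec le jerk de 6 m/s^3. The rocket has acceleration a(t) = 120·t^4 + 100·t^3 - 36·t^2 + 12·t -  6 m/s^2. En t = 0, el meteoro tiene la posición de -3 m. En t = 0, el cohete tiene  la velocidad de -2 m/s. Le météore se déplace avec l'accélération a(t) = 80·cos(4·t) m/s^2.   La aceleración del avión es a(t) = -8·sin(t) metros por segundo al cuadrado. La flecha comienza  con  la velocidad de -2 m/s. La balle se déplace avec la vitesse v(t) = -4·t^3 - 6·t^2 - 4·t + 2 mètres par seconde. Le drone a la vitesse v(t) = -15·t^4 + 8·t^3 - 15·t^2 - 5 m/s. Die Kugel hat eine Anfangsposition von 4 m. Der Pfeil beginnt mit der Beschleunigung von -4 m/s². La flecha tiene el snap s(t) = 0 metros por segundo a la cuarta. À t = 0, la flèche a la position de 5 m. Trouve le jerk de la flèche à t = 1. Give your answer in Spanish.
Para resolver esto, necesitamos tomar 1 antiderivada de nuestra ecuación del snap s(t) = 0. La antiderivada del snap, con j(0) = 6, da la sacudida: j(t) = 6. De la ecuación de la sacudida j(t) = 6, sustituimos t = 1 para obtener j = 6.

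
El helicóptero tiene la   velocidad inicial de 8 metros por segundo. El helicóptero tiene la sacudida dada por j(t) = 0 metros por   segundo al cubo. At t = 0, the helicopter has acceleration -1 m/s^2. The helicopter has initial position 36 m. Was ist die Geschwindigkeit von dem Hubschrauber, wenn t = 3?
Wir müssen das Integral unserer Gleichung für den Ruck j(t) = 0 2-mal finden. Die Stammfunktion von dem Ruck ist die Beschleunigung. Mit a(0) = -1 erhalten wir a(t) = -1. Die Stammfunktion von der Beschleunigung ist die Geschwindigkeit. Mit v(0) = 8 erhalten wir v(t) = 8 - t. Wir haben die Geschwindigkeit v(t) = 8 - t. Durch Einsetzen von t = 3: v(3) = 5.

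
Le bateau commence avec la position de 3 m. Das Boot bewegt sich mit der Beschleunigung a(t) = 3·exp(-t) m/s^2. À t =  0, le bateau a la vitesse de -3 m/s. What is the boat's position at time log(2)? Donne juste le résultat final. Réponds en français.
x(log(2)) = 3/2.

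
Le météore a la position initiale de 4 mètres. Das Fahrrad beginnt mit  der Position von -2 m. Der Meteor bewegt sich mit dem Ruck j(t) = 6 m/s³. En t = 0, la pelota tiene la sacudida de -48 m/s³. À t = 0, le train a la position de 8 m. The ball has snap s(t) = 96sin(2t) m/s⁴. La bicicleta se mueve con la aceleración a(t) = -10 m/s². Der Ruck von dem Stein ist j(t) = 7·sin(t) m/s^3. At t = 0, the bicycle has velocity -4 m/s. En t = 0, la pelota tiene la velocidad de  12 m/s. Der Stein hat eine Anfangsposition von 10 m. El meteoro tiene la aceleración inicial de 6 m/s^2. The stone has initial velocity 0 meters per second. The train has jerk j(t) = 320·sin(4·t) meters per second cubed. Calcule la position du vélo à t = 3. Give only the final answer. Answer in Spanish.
En t = 3, x = -59.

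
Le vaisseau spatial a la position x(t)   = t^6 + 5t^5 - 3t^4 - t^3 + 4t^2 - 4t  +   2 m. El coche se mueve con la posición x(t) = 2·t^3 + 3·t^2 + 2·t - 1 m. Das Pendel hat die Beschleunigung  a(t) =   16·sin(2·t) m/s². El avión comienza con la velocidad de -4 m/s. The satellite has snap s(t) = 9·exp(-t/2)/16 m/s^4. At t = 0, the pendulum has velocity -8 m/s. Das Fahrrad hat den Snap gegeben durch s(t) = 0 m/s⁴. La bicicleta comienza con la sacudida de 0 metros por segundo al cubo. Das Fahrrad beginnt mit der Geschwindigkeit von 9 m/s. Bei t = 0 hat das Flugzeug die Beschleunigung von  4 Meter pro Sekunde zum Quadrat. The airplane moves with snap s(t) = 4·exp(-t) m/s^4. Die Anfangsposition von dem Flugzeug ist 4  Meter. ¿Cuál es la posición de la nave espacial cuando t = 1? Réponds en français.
En utilisant x(t) = t^6 + 5·t^5 - 3·t^4 - t^3 + 4·t^2 - 4·t + 2 et en substituant t = 1, nous trouvons x = 4.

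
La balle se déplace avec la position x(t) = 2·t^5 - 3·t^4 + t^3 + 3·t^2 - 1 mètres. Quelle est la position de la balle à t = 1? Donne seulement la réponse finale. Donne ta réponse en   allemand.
Die Position bei t = 1 ist x = 2.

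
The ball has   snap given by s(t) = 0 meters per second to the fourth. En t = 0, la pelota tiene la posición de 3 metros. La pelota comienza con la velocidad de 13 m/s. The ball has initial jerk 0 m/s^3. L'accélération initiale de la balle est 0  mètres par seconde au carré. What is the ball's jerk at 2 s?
To find the answer, we compute 1 antiderivative of s(t) = 0. The integral of snap is jerk. Using j(0) = 0, we get j(t) = 0. We have jerk j(t) = 0. Substituting t = 2: j(2) = 0.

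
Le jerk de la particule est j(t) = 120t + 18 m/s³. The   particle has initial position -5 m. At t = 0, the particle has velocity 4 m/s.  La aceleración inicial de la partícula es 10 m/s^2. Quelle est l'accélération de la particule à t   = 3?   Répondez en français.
En partant du jerk j(t) = 120·t + 18, nous prenons 1 primitive. En prenant ∫j(t)dt et en appliquant a(0) = 10, nous trouvons a(t) = 60·t^2 + 18·t + 10. De l'équation de l'accélération a(t) = 60·t^2 + 18·t + 10, nous substituons t = 3 pour obtenir a = 604.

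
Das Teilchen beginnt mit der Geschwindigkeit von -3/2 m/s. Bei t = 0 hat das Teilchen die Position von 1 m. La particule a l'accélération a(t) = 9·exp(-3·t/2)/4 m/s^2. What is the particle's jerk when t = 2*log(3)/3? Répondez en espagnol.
Debemos derivar nuestra ecuación de la aceleración a(t) = 9·exp(-3·t/2)/4 1 vez. La derivada de la aceleración da la sacudida: j(t) = -27·exp(-3·t/2)/8. Usando j(t) = -27·exp(-3·t/2)/8 y sustituyendo t = 2*log(3)/3, encontramos j = -9/8.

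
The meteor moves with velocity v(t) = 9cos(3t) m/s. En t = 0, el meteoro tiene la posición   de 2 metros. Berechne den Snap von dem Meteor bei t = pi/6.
Wir müssen unsere Gleichung für die Geschwindigkeit v(t) = 9·cos(3·t) 3-mal ableiten. Durch Ableiten von der Geschwindigkeit erhalten wir die Beschleunigung: a(t) = -27·sin(3·t). Die Ableitung von der Beschleunigung ergibt den Ruck: j(t) = -81·cos(3·t). Die Ableitung von dem Ruck ergibt den Snap: s(t) = 243·sin(3·t). Wir haben den Snap s(t) = 243·sin(3·t). Durch Einsetzen von t = pi/6: s(pi/6) = 243.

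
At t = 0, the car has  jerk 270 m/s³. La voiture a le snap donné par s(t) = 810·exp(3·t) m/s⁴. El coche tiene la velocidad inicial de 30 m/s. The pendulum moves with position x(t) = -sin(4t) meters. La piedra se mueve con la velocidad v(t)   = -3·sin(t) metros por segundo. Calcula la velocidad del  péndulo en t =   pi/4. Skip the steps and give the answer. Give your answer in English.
v(pi/4) = 4.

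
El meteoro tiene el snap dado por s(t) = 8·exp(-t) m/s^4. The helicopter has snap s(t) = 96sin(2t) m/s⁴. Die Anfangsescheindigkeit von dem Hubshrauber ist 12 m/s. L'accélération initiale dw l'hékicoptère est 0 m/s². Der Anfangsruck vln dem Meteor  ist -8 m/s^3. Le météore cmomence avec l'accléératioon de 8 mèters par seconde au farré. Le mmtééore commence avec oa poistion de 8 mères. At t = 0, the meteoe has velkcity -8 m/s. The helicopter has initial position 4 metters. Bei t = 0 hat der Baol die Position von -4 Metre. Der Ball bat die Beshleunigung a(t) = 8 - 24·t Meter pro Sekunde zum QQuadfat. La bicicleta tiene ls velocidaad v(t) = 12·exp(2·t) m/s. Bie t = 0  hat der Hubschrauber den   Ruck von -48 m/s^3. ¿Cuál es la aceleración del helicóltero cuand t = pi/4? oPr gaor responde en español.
Partiendo del snap s(t) = 96·sin(2·t), tomamos 2 integrales. Tomando ∫s(t)dt y aplicando j(0) = -48, encontramos j(t) = -48·cos(2·t). La integral de la sacudida es la aceleración. Usando a(0) = 0, obtenemos a(t) = -24·sin(2·t). Tenemos la aceleración a(t) = -24·sin(2·t). Sustituyendo t = pi/4: a(pi/4) = -24.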